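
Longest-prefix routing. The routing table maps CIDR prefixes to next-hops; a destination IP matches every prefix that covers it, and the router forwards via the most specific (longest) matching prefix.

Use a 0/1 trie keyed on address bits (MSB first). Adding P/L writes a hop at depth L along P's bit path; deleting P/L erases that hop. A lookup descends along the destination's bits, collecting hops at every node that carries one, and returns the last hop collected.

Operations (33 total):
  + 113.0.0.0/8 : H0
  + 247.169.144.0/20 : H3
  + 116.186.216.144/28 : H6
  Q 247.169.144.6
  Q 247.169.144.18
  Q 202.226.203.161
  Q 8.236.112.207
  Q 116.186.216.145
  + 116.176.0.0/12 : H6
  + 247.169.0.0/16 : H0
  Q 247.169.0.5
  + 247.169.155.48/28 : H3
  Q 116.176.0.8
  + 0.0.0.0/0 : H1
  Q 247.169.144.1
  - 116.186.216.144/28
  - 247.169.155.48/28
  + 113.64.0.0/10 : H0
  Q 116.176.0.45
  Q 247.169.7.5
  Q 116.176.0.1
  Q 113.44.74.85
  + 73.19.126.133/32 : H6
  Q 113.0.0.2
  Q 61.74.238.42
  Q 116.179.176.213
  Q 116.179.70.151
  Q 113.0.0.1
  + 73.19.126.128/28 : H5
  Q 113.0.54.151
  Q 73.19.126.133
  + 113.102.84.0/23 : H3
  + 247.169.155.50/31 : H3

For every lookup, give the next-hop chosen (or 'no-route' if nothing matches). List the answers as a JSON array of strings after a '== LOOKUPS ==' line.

Apply in order:
  add 113.0.0.0/8 -> H0 at depth 8
  add 247.169.144.0/20 -> H3 at depth 20
  add 116.186.216.144/28 -> H6 at depth 28
  Q 247.169.144.6: descend 11110111101010011001 ; hops seen [H3] ; pick H3
  Q 247.169.144.18: descend 11110111101010011001 ; hops seen [H3] ; pick H3
  Q 202.226.203.161: descend 11 ; hops seen [∅] ; pick no-route
  Q 8.236.112.207: descend 0 ; hops seen [∅] ; pick no-route
  Q 116.186.216.145: descend 0111010010111010110110001001 ; hops seen [H6] ; pick H6
  add 116.176.0.0/12 -> H6 at depth 12
  add 247.169.0.0/16 -> H0 at depth 16
  Q 247.169.0.5: descend 1111011110101001 ; hops seen [H0] ; pick H0
  add 247.169.155.48/28 -> H3 at depth 28
  Q 116.176.0.8: descend 011101001011 ; hops seen [H6] ; pick H6
  add 0.0.0.0/0 -> H1 at depth 0
  Q 247.169.144.1: descend 11110111101010011001 ; hops seen [H1,H0,H3] ; pick H3
  - 116.186.216.144/28 clear@28
  - 247.169.155.48/28 clear@28
  add 113.64.0.0/10 -> H0 at depth 10
  Q 116.176.0.45: descend 011101001011 ; hops seen [H1,H6] ; pick H6
  Q 247.169.7.5: descend 1111011110101001 ; hops seen [H1,H0] ; pick H0
  Q 116.176.0.1: descend 011101001011 ; hops seen [H1,H6] ; pick H6
  Q 113.44.74.85: descend 011100010 ; hops seen [H1,H0] ; pick H0
  add 73.19.126.133/32 -> H6 at depth 32
  Q 113.0.0.2: descend 011100010 ; hops seen [H1,H0] ; pick H0
  Q 61.74.238.42: descend 0 ; hops seen [H1] ; pick H1
  Q 116.179.176.213: descend 011101001011 ; hops seen [H1,H6] ; pick H6
  Q 116.179.70.151: descend 011101001011 ; hops seen [H1,H6] ; pick H6
  Q 113.0.0.1: descend 011100010 ; hops seen [H1,H0] ; pick H0
  add 73.19.126.128/28 -> H5 at depth 28
  Q 113.0.54.151: descend 011100010 ; hops seen [H1,H0] ; pick H0
  Q 73.19.126.133: descend 01001001000100110111111010000101 ; hops seen [H1,H5,H6] ; pick H6
  add 113.102.84.0/23 -> H3 at depth 23
  add 247.169.155.50/31 -> H3 at depth 31

== LOOKUPS ==
["H3","H3","no-route","no-route","H6","H0","H6","H3","H6","H0","H6","H0","H0","H1","H6","H6","H0","H0","H6"]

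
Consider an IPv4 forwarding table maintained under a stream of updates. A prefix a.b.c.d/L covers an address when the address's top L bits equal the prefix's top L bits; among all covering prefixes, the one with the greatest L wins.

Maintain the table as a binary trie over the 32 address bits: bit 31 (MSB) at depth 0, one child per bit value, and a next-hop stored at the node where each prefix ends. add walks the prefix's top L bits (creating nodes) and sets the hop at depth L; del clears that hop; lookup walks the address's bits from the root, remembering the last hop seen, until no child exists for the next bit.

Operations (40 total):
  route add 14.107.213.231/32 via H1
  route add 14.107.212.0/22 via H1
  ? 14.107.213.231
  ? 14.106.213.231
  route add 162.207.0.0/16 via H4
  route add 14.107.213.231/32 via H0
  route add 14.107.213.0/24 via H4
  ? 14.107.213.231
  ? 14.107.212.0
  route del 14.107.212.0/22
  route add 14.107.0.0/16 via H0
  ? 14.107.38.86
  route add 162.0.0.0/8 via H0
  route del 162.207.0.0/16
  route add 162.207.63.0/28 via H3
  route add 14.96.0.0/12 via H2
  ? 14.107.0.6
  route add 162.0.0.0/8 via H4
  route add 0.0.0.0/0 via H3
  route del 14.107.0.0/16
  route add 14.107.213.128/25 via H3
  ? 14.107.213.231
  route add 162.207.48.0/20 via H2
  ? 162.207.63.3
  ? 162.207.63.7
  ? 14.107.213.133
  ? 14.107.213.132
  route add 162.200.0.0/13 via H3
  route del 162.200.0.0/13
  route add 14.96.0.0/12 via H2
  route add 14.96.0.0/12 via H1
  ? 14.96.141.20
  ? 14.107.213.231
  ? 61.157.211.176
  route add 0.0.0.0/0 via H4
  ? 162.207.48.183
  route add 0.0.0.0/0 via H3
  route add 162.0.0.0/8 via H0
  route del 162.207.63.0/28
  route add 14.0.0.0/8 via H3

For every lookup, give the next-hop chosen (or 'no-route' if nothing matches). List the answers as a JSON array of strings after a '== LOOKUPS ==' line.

Process each operation:
  + 14.107.213.231/32 (H1) depth=32
  + 14.107.212.0/22 (H1) depth=22
  Q 14.107.213.231: descend 00001110011010111101010111100111 ; hops seen [H1,H1] ; pick H1
  Q 14.106.213.231: descend 000011100110101 ; hops seen [∅] ; pick no-route
  + 162.207.0.0/16 (H4) depth=16
  + 14.107.213.231/32 (H0) depth=32
  + 14.107.213.0/24 (H4) depth=24
  Q 14.107.213.231: descend 00001110011010111101010111100111 ; hops seen [H1,H4,H0] ; pick H0
  Q 14.107.212.0: descend 00001110011010111101010 ; hops seen [H1] ; pick H1
  - 14.107.212.0/22 clear@22
  + 14.107.0.0/16 (H0) depth=16
  Q 14.107.38.86: descend 0000111001101011 ; hops seen [H0] ; pick H0
  + 162.0.0.0/8 (H0) depth=8
  - 162.207.0.0/16 clear@16
  + 162.207.63.0/28 (H3) depth=28
  + 14.96.0.0/12 (H2) depth=12
  Q 14.107.0.6: descend 0000111001101011 ; hops seen [H2,H0] ; pick H0
  + 162.0.0.0/8 (H4) depth=8
  + 0.0.0.0/0 (H3) depth=0
  - 14.107.0.0/16 clear@16
  + 14.107.213.128/25 (H3) depth=25
  Q 14.107.213.231: descend 00001110011010111101010111100111 ; hops seen [H3,H2,H4,H3,H0] ; pick H0
  + 162.207.48.0/20 (H2) depth=20
  Q 162.207.63.3: descend 1010001011001111001111110000 ; hops seen [H3,H4,H2,H3] ; pick H3
  Q 162.207.63.7: descend 1010001011001111001111110000 ; hops seen [H3,H4,H2,H3] ; pick H3
  Q 14.107.213.133: descend 0000111001101011110101011 ; hops seen [H3,H2,H4,H3] ; pick H3
  Q 14.107.213.132: descend 0000111001101011110101011 ; hops seen [H3,H2,H4,H3] ; pick H3
  + 162.200.0.0/13 (H3) depth=13
  - 162.200.0.0/13 clear@13
  + 14.96.0.0/12 (H2) depth=12
  + 14.96.0.0/12 (H1) depth=12
  Q 14.96.141.20: descend 000011100110 ; hops seen [H3,H1] ; pick H1
  Q 14.107.213.231: descend 00001110011010111101010111100111 ; hops seen [H3,H1,H4,H3,H0] ; pick H0
  Q 61.157.211.176: descend 00 ; hops seen [H3] ; pick H3
  + 0.0.0.0/0 (H4) depth=0
  Q 162.207.48.183: descend 10100010110011110011 ; hops seen [H4,H4,H2] ; pick H2
  + 0.0.0.0/0 (H3) depth=0
  + 162.0.0.0/8 (H0) depth=8
  - 162.207.63.0/28 clear@28
  + 14.0.0.0/8 (H3) depth=8

== LOOKUPS ==
["H1","no-route","H0","H1","H0","H0","H0","H3","H3","H3","H3","H1","H0","H3","H2"]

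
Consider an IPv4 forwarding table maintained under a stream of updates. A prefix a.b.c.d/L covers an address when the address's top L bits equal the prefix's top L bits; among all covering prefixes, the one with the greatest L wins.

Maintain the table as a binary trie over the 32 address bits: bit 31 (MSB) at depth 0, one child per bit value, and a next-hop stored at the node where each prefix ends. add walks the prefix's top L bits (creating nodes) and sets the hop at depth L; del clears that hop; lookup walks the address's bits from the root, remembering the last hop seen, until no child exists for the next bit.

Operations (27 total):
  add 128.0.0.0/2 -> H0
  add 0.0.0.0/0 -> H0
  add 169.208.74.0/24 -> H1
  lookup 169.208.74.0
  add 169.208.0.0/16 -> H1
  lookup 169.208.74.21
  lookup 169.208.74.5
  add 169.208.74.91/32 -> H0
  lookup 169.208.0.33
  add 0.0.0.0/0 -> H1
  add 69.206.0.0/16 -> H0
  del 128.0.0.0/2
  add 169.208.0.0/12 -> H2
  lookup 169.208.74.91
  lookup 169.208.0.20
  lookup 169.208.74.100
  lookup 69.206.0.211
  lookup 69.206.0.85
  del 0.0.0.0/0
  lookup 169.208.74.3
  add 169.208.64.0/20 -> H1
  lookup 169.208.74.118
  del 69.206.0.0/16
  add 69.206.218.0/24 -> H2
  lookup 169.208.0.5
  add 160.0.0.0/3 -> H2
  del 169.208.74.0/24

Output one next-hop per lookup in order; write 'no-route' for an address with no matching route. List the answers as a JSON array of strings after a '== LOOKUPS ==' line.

Apply in order:
  add 128.0.0.0/2 -> H0 at depth 2
  add 0.0.0.0/0 -> H0 at depth 0
  add 169.208.74.0/24 -> H1 at depth 24
  ? 169.208.74.0  path d0:H0→d1:-→d2:H0→d3:-→d4:-→d5:-→d6:-→d7:-→d8:-→d9:-→d10:-→d11:-→d12:-→d13:-→d14:-→d15:-→d16:-→d17:-→d18:-→d19:-→d20:-→d21:-→d22:-→d23:-→d24:H1  best=H1
  add 169.208.0.0/16 -> H1 at depth 16
  ? 169.208.74.21  path d0:H0→d1:-→d2:H0→d3:-→d4:-→d5:-→d6:-→d7:-→d8:-→d9:-→d10:-→d11:-→d12:-→d13:-→d14:-→d15:-→d16:H1→d17:-→d18:-→d19:-→d20:-→d21:-→d22:-→d23:-→d24:H1  best=H1
  ? 169.208.74.5  path d0:H0→d1:-→d2:H0→d3:-→d4:-→d5:-→d6:-→d7:-→d8:-→d9:-→d10:-→d11:-→d12:-→d13:-→d14:-→d15:-→d16:H1→d17:-→d18:-→d19:-→d20:-→d21:-→d22:-→d23:-→d24:H1  best=H1
  add 169.208.74.91/32 -> H0 at depth 32
  ? 169.208.0.33  path d0:H0→d1:-→d2:H0→d3:-→d4:-→d5:-→d6:-→d7:-→d8:-→d9:-→d10:-→d11:-→d12:-→d13:-→d14:-→d15:-→d16:H1→d17:-  best=H1
  add 0.0.0.0/0 -> H1 at depth 0
  add 69.206.0.0/16 -> H0 at depth 16
  del 128.0.0.0/2 (clear depth 2)
  add 169.208.0.0/12 -> H2 at depth 12
  ? 169.208.74.91  path d0:H1→d1:-→d2:-→d3:-→d4:-→d5:-→d6:-→d7:-→d8:-→d9:-→d10:-→d11:-→d12:H2→d13:-→d14:-→d15:-→d16:H1→d17:-→d18:-→d19:-→d20:-→d21:-→d22:-→d23:-→d24:H1→d25:-→d26:-→d27:-→d28:-→d29:-→d30:-→d31:-→d32:H0  best=H0
  ? 169.208.0.20  path d0:H1→d1:-→d2:-→d3:-→d4:-→d5:-→d6:-→d7:-→d8:-→d9:-→d10:-→d11:-→d12:H2→d13:-→d14:-→d15:-→d16:H1→d17:-  best=H1
  ? 169.208.74.100  path d0:H1→d1:-→d2:-→d3:-→d4:-→d5:-→d6:-→d7:-→d8:-→d9:-→d10:-→d11:-→d12:H2→d13:-→d14:-→d15:-→d16:H1→d17:-→d18:-→d19:-→d20:-→d21:-→d22:-→d23:-→d24:H1→d25:-→d26:-  best=H1
  ? 69.206.0.211  path d0:H1→d1:-→d2:-→d3:-→d4:-→d5:-→d6:-→d7:-→d8:-→d9:-→d10:-→d11:-→d12:-→d13:-→d14:-→d15:-→d16:H0  best=H0
  ? 69.206.0.85  path d0:H1→d1:-→d2:-→d3:-→d4:-→d5:-→d6:-→d7:-→d8:-→d9:-→d10:-→d11:-→d12:-→d13:-→d14:-→d15:-→d16:H0  best=H0
  del 0.0.0.0/0 (clear depth 0)
  ? 169.208.74.3  path d0:-→d1:-→d2:-→d3:-→d4:-→d5:-→d6:-→d7:-→d8:-→d9:-→d10:-→d11:-→d12:H2→d13:-→d14:-→d15:-→d16:H1→d17:-→d18:-→d19:-→d20:-→d21:-→d22:-→d23:-→d24:H1→d25:-  best=H1
  add 169.208.64.0/20 -> H1 at depth 20
  ? 169.208.74.118  path d0:-→d1:-→d2:-→d3:-→d4:-→d5:-→d6:-→d7:-→d8:-→d9:-→d10:-→d11:-→d12:H2→d13:-→d14:-→d15:-→d16:H1→d17:-→d18:-→d19:-→d20:H1→d21:-→d22:-→d23:-→d24:H1→d25:-→d26:-  best=H1
  del 69.206.0.0/16 (clear depth 16)
  add 69.206.218.0/24 -> H2 at depth 24
  ? 169.208.0.5  path d0:-→d1:-→d2:-→d3:-→d4:-→d5:-→d6:-→d7:-→d8:-→d9:-→d10:-→d11:-→d12:H2→d13:-→d14:-→d15:-→d16:H1→d17:-  best=H1
  add 160.0.0.0/3 -> H2 at depth 3
  del 169.208.74.0/24 (clear depth 24)

== LOOKUPS ==
["H1","H1","H1","H1","H0","H1","H1","H0","H0","H1","H1","H1"]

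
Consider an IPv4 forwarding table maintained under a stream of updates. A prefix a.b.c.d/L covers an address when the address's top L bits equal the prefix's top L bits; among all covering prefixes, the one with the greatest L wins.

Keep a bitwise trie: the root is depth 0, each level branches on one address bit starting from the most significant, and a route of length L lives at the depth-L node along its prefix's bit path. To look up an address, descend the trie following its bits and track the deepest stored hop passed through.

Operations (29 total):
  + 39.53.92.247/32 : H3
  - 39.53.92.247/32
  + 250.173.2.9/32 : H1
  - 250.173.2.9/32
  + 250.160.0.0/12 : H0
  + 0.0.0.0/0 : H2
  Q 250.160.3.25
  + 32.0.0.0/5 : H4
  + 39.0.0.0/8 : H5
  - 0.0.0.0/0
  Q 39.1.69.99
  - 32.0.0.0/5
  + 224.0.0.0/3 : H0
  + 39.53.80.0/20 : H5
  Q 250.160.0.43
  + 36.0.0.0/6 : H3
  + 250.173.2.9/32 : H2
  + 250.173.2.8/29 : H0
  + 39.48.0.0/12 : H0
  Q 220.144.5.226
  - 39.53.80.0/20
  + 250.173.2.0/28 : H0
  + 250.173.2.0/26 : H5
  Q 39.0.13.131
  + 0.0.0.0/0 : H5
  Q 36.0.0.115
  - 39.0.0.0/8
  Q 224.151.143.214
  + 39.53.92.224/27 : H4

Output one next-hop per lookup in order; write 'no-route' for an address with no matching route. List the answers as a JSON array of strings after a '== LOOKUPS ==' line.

Trace:
  + 39.53.92.247/32 (H3) depth=32
  del 39.53.92.247/32 (clear depth 32)
  + 250.173.2.9/32 (H1) depth=32
  del 250.173.2.9/32 (clear depth 32)
  + 250.160.0.0/12 (H0) depth=12
  + 0.0.0.0/0 (H2) depth=0
  ? 250.160.3.25  path d0:H2→d1:-→d2:-→d3:-→d4:-→d5:-→d6:-→d7:-→d8:-→d9:-→d10:-→d11:-→d12:H0  best=H0
  + 32.0.0.0/5 (H4) depth=5
  + 39.0.0.0/8 (H5) depth=8
  del 0.0.0.0/0 (clear depth 0)
  ? 39.1.69.99  path d0:-→d1:-→d2:-→d3:-→d4:-→d5:H4→d6:-→d7:-→d8:H5→d9:-→d10:-  best=H5
  del 32.0.0.0/5 (clear depth 5)
  + 224.0.0.0/3 (H0) depth=3
  + 39.53.80.0/20 (H5) depth=20
  ? 250.160.0.43  path d0:-→d1:-→d2:-→d3:H0→d4:-→d5:-→d6:-→d7:-→d8:-→d9:-→d10:-→d11:-→d12:H0  best=H0
  + 36.0.0.0/6 (H3) depth=6
  + 250.173.2.9/32 (H2) depth=32
  + 250.173.2.8/29 (H0) depth=29
  + 39.48.0.0/12 (H0) depth=12
  ? 220.144.5.226  path d0:-→d1:-→d2:-  best=no-route
  del 39.53.80.0/20 (clear depth 20)
  + 250.173.2.0/28 (H0) depth=28
  + 250.173.2.0/26 (H5) depth=26
  ? 39.0.13.131  path d0:-→d1:-→d2:-→d3:-→d4:-→d5:-→d6:H3→d7:-→d8:H5→d9:-→d10:-  best=H5
  + 0.0.0.0/0 (H5) depth=0
  ? 36.0.0.115  path d0:H5→d1:-→d2:-→d3:-→d4:-→d5:-→d6:H3  best=H3
  del 39.0.0.0/8 (clear depth 8)
  ? 224.151.143.214  path d0:H5→d1:-→d2:-→d3:H0  best=H0
  + 39.53.92.224/27 (H4) depth=27

== LOOKUPS ==
["H0","H5","H0","no-route","H5","H3","H0"]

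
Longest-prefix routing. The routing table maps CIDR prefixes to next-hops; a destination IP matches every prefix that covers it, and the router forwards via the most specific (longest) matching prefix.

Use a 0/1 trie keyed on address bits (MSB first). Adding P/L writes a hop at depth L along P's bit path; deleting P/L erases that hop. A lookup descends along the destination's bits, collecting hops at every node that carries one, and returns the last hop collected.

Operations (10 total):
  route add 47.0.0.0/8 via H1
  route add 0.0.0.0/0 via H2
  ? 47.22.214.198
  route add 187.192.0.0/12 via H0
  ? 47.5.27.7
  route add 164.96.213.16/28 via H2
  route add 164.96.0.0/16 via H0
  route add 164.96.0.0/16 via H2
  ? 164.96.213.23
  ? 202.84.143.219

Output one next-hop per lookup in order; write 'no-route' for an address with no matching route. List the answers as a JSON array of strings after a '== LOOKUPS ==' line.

Process each operation:
  add 47.0.0.0/8 -> H1 at depth 8
  add 0.0.0.0/0 -> H2 at depth 0
  Q 47.22.214.198: descend 00101111 ; hops seen [H2,H1] ; pick H1
  add 187.192.0.0/12 -> H0 at depth 12
  Q 47.5.27.7: descend 00101111 ; hops seen [H2,H1] ; pick H1
  add 164.96.213.16/28 -> H2 at depth 28
  add 164.96.0.0/16 -> H0 at depth 16
  add 164.96.0.0/16 -> H2 at depth 16
  Q 164.96.213.23: descend 1010010001100000110101010001 ; hops seen [H2,H2,H2] ; pick H2
  Q 202.84.143.219: descend 1 ; hops seen [H2] ; pick H2

== LOOKUPS ==
["H1","H1","H2","H2"]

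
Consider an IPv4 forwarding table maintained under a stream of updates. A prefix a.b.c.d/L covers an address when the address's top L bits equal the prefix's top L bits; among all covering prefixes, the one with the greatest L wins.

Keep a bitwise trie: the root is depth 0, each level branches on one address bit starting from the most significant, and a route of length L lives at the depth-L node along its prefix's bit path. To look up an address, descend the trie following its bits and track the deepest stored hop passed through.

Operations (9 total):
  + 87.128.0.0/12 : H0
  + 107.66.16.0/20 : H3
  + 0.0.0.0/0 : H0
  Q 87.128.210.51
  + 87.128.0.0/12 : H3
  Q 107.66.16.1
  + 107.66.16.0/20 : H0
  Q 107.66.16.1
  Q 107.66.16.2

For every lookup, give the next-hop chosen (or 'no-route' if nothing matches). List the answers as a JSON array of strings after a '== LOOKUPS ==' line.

Process each operation:
  + 87.128.0.0/12 (H0) depth=12
  + 107.66.16.0/20 (H3) depth=20
  + 0.0.0.0/0 (H0) depth=0
  ? 87.128.210.51  path d0:H0→d1:-→d2:-→d3:-→d4:-→d5:-→d6:-→d7:-→d8:-→d9:-→d10:-→d11:-→d12:H0  best=H0
  + 87.128.0.0/12 (H3) depth=12
  ? 107.66.16.1  path d0:H0→d1:-→d2:-→d3:-→d4:-→d5:-→d6:-→d7:-→d8:-→d9:-→d10:-→d11:-→d12:-→d13:-→d14:-→d15:-→d16:-→d17:-→d18:-→d19:-→d20:H3  best=H3
  + 107.66.16.0/20 (H0) depth=20
  ? 107.66.16.1  path d0:H0→d1:-→d2:-→d3:-→d4:-→d5:-→d6:-→d7:-→d8:-→d9:-→d10:-→d11:-→d12:-→d13:-→d14:-→d15:-→d16:-→d17:-→d18:-→d19:-→d20:H0  best=H0
  ? 107.66.16.2  path d0:H0→d1:-→d2:-→d3:-→d4:-→d5:-→d6:-→d7:-→d8:-→d9:-→d10:-→d11:-→d12:-→d13:-→d14:-→d15:-→d16:-→d17:-→d18:-→d19:-→d20:H0  best=H0

== LOOKUPS ==
["H0","H3","H0","H0"]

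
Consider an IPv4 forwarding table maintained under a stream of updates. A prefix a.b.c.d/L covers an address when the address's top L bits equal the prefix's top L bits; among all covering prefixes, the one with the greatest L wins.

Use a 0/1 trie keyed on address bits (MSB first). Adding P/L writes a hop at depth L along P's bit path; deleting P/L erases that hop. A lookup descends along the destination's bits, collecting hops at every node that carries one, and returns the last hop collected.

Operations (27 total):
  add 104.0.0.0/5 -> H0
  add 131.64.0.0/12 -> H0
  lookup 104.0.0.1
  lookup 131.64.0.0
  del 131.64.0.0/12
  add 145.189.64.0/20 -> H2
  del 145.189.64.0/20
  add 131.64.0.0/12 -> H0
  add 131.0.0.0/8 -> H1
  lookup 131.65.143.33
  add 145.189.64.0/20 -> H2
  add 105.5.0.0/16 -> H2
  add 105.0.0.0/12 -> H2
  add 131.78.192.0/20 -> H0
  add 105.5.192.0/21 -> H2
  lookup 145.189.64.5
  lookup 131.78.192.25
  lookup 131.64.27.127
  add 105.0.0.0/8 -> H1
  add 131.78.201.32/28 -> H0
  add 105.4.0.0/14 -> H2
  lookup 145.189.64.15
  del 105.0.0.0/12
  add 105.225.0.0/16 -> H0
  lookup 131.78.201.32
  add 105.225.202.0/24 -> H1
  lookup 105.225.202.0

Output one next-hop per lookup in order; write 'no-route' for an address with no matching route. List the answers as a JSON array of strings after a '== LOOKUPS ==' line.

Trace:
  + 104.0.0.0/5 (H0) depth=5
  + 131.64.0.0/12 (H0) depth=12
  Q 104.0.0.1: descend 01101 ; hops seen [H0] ; pick H0
  Q 131.64.0.0: descend 100000110100 ; hops seen [H0] ; pick H0
  del 131.64.0.0/12 (clear depth 12)
  + 145.189.64.0/20 (H2) depth=20
  del 145.189.64.0/20 (clear depth 20)
  + 131.64.0.0/12 (H0) depth=12
  + 131.0.0.0/8 (H1) depth=8
  Q 131.65.143.33: descend 100000110100 ; hops seen [H1,H0] ; pick H0
  + 145.189.64.0/20 (H2) depth=20
  + 105.5.0.0/16 (H2) depth=16
  + 105.0.0.0/12 (H2) depth=12
  + 131.78.192.0/20 (H0) depth=20
  + 105.5.192.0/21 (H2) depth=21
  Q 145.189.64.5: descend 10010001101111010100 ; hops seen [H2] ; pick H2
  Q 131.78.192.25: descend 10000011010011101100 ; hops seen [H1,H0,H0] ; pick H0
  Q 131.64.27.127: descend 100000110100 ; hops seen [H1,H0] ; pick H0
  + 105.0.0.0/8 (H1) depth=8
  + 131.78.201.32/28 (H0) depth=28
  + 105.4.0.0/14 (H2) depth=14
  Q 145.189.64.15: descend 10010001101111010100 ; hops seen [H2] ; pick H2
  del 105.0.0.0/12 (clear depth 12)
  + 105.225.0.0/16 (H0) depth=16
  Q 131.78.201.32: descend 1000001101001110110010010010 ; hops seen [H1,H0,H0,H0] ; pick H0
  + 105.225.202.0/24 (H1) depth=24
  Q 105.225.202.0: descend 011010011110000111001010 ; hops seen [H0,H1,H0,H1] ; pick H1

== LOOKUPS ==
["H0","H0","H0","H2","H0","H0","H2","H0","H1"]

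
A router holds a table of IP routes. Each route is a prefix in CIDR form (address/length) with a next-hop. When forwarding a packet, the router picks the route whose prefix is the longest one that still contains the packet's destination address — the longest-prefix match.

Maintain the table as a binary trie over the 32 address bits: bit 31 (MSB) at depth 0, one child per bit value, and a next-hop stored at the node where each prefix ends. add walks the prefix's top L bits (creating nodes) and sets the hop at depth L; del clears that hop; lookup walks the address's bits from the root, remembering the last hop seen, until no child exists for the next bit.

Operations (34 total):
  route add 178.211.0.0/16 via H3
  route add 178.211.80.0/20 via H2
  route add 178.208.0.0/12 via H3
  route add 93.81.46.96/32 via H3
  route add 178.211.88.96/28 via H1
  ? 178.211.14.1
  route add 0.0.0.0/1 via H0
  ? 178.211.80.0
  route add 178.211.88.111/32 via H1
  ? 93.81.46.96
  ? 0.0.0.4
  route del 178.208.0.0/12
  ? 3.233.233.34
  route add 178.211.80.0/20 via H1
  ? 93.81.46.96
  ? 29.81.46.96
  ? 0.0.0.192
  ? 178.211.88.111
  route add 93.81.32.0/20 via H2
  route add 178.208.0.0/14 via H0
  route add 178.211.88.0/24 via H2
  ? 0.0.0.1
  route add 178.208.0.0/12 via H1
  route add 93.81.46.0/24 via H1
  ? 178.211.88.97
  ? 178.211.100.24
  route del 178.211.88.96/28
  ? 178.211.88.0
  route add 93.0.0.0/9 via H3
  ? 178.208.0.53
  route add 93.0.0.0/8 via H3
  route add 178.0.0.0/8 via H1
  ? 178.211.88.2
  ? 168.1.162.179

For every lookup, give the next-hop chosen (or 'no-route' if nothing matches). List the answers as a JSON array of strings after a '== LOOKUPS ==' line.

Process each operation:
  add 178.211.0.0/16 -> H3 at depth 16
  add 178.211.80.0/20 -> H2 at depth 20
  add 178.208.0.0/12 -> H3 at depth 12
  add 93.81.46.96/32 -> H3 at depth 32
  add 178.211.88.96/28 -> H1 at depth 28
  ? 178.211.14.1  path d0:-→d1:-→d2:-→d3:-→d4:-→d5:-→d6:-→d7:-→d8:-→d9:-→d10:-→d11:-→d12:H3→d13:-→d14:-→d15:-→d16:H3→d17:-  best=H3
  add 0.0.0.0/1 -> H0 at depth 1
  ? 178.211.80.0  path d0:-→d1:-→d2:-→d3:-→d4:-→d5:-→d6:-→d7:-→d8:-→d9:-→d10:-→d11:-→d12:H3→d13:-→d14:-→d15:-→d16:H3→d17:-→d18:-→d19:-→d20:H2  best=H2
  add 178.211.88.111/32 -> H1 at depth 32
  ? 93.81.46.96  path d0:-→d1:H0→d2:-→d3:-→d4:-→d5:-→d6:-→d7:-→d8:-→d9:-→d10:-→d11:-→d12:-→d13:-→d14:-→d15:-→d16:-→d17:-→d18:-→d19:-→d20:-→d21:-→d22:-→d23:-→d24:-→d25:-→d26:-→d27:-→d28:-→d29:-→d30:-→d31:-→d32:H3  best=H3
  ? 0.0.0.4  path d0:-→d1:H0  best=H0
  del 178.208.0.0/12 (clear depth 12)
  ? 3.233.233.34  path d0:-→d1:H0  best=H0
  add 178.211.80.0/20 -> H1 at depth 20
  ? 93.81.46.96  path d0:-→d1:H0→d2:-→d3:-→d4:-→d5:-→d6:-→d7:-→d8:-→d9:-→d10:-→d11:-→d12:-→d13:-→d14:-→d15:-→d16:-→d17:-→d18:-→d19:-→d20:-→d21:-→d22:-→d23:-→d24:-→d25:-→d26:-→d27:-→d28:-→d29:-→d30:-→d31:-→d32:H3  best=H3
  ? 29.81.46.96  path d0:-→d1:H0  best=H0
  ? 0.0.0.192  path d0:-→d1:H0  best=H0
  ? 178.211.88.111  path d0:-→d1:-→d2:-→d3:-→d4:-→d5:-→d6:-→d7:-→d8:-→d9:-→d10:-→d11:-→d12:-→d13:-→d14:-→d15:-→d16:H3→d17:-→d18:-→d19:-→d20:H1→d21:-→d22:-→d23:-→d24:-→d25:-→d26:-→d27:-→d28:H1→d29:-→d30:-→d31:-→d32:H1  best=H1
  add 93.81.32.0/20 -> H2 at depth 20
  add 178.208.0.0/14 -> H0 at depth 14
  add 178.211.88.0/24 -> H2 at depth 24
  ? 0.0.0.1  path d0:-→d1:H0  best=H0
  add 178.208.0.0/12 -> H1 at depth 12
  add 93.81.46.0/24 -> H1 at depth 24
  ? 178.211.88.97  path d0:-→d1:-→d2:-→d3:-→d4:-→d5:-→d6:-→d7:-→d8:-→d9:-→d10:-→d11:-→d12:H1→d13:-→d14:H0→d15:-→d16:H3→d17:-→d18:-→d19:-→d20:H1→d21:-→d22:-→d23:-→d24:H2→d25:-→d26:-→d27:-→d28:H1  best=H1
  ? 178.211.100.24  path d0:-→d1:-→d2:-→d3:-→d4:-→d5:-→d6:-→d7:-→d8:-→d9:-→d10:-→d11:-→d12:H1→d13:-→d14:H0→d15:-→d16:H3→d17:-→d18:-  best=H3
  del 178.211.88.96/28 (clear depth 28)
  ? 178.211.88.0  path d0:-→d1:-→d2:-→d3:-→d4:-→d5:-→d6:-→d7:-→d8:-→d9:-→d10:-→d11:-→d12:H1→d13:-→d14:H0→d15:-→d16:H3→d17:-→d18:-→d19:-→d20:H1→d21:-→d22:-→d23:-→d24:H2→d25:-  best=H2
  add 93.0.0.0/9 -> H3 at depth 9
  ? 178.208.0.53  path d0:-→d1:-→d2:-→d3:-→d4:-→d5:-→d6:-→d7:-→d8:-→d9:-→d10:-→d11:-→d12:H1→d13:-→d14:H0  best=H0
  add 93.0.0.0/8 -> H3 at depth 8
  add 178.0.0.0/8 -> H1 at depth 8
  ? 178.211.88.2  path d0:-→d1:-→d2:-→d3:-→d4:-→d5:-→d6:-→d7:-→d8:H1→d9:-→d10:-→d11:-→d12:H1→d13:-→d14:H0→d15:-→d16:H3→d17:-→d18:-→d19:-→d20:H1→d21:-→d22:-→d23:-→d24:H2→d25:-  best=H2
  ? 168.1.162.179  path d0:-→d1:-→d2:-→d3:-  best=no-route

== LOOKUPS ==
["H3","H2","H3","H0","H0","H3","H0","H0","H1","H0","H1","H3","H2","H0","H2","no-route"]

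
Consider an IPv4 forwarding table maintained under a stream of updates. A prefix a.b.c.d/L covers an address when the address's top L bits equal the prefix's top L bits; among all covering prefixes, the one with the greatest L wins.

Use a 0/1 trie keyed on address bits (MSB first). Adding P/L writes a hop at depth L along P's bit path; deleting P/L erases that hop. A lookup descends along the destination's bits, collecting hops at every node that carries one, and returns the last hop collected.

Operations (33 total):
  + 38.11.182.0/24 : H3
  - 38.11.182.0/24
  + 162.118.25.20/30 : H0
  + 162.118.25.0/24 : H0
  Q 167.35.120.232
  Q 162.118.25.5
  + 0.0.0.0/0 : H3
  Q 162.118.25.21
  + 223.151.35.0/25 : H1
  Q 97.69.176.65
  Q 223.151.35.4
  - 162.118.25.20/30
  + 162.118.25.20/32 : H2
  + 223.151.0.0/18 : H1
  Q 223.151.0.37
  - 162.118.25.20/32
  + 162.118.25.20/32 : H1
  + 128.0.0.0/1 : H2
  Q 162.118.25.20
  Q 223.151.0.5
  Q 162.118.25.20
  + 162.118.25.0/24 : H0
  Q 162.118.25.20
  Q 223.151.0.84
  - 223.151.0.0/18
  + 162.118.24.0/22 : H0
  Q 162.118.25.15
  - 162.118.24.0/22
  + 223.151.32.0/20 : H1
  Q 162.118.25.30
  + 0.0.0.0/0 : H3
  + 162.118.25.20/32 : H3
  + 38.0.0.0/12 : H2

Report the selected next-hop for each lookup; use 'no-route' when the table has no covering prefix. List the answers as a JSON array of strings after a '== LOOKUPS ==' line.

Process each operation:
  add 38.11.182.0/24 -> H3 at depth 24
  - 38.11.182.0/24 clear@24
  add 162.118.25.20/30 -> H0 at depth 30
  add 162.118.25.0/24 -> H0 at depth 24
  ? 167.35.120.232  path d0:-→d1:-→d2:-→d3:-→d4:-→d5:-  best=no-route
  ? 162.118.25.5  path d0:-→d1:-→d2:-→d3:-→d4:-→d5:-→d6:-→d7:-→d8:-→d9:-→d10:-→d11:-→d12:-→d13:-→d14:-→d15:-→d16:-→d17:-→d18:-→d19:-→d20:-→d21:-→d22:-→d23:-→d24:H0→d25:-→d26:-→d27:-  best=H0
  add 0.0.0.0/0 -> H3 at depth 0
  ? 162.118.25.21  path d0:H3→d1:-→d2:-→d3:-→d4:-→d5:-→d6:-→d7:-→d8:-→d9:-→d10:-→d11:-→d12:-→d13:-→d14:-→d15:-→d16:-→d17:-→d18:-→d19:-→d20:-→d21:-→d22:-→d23:-→d24:H0→d25:-→d26:-→d27:-→d28:-→d29:-→d30:H0  best=H0
  add 223.151.35.0/25 -> H1 at depth 25
  ? 97.69.176.65  path d0:H3→d1:-  best=H3
  ? 223.151.35.4  path d0:H3→d1:-→d2:-→d3:-→d4:-→d5:-→d6:-→d7:-→d8:-→d9:-→d10:-→d11:-→d12:-→d13:-→d14:-→d15:-→d16:-→d17:-→d18:-→d19:-→d20:-→d21:-→d22:-→d23:-→d24:-→d25:H1  best=H1
  - 162.118.25.20/30 clear@30
  add 162.118.25.20/32 -> H2 at depth 32
  add 223.151.0.0/18 -> H1 at depth 18
  ? 223.151.0.37  path d0:H3→d1:-→d2:-→d3:-→d4:-→d5:-→d6:-→d7:-→d8:-→d9:-→d10:-→d11:-→d12:-→d13:-→d14:-→d15:-→d16:-→d17:-→d18:H1  best=H1
  - 162.118.25.20/32 clear@32
  add 162.118.25.20/32 -> H1 at depth 32
  add 128.0.0.0/1 -> H2 at depth 1
  ? 162.118.25.20  path d0:H3→d1:H2→d2:-→d3:-→d4:-→d5:-→d6:-→d7:-→d8:-→d9:-→d10:-→d11:-→d12:-→d13:-→d14:-→d15:-→d16:-→d17:-→d18:-→d19:-→d20:-→d21:-→d22:-→d23:-→d24:H0→d25:-→d26:-→d27:-→d28:-→d29:-→d30:-→d31:-→d32:H1  best=H1
  ? 223.151.0.5  path d0:H3→d1:H2→d2:-→d3:-→d4:-→d5:-→d6:-→d7:-→d8:-→d9:-→d10:-→d11:-→d12:-→d13:-→d14:-→d15:-→d16:-→d17:-→d18:H1  best=H1
  ? 162.118.25.20  path d0:H3→d1:H2→d2:-→d3:-→d4:-→d5:-→d6:-→d7:-→d8:-→d9:-→d10:-→d11:-→d12:-→d13:-→d14:-→d15:-→d16:-→d17:-→d18:-→d19:-→d20:-→d21:-→d22:-→d23:-→d24:H0→d25:-→d26:-→d27:-→d28:-→d29:-→d30:-→d31:-→d32:H1  best=H1
  add 162.118.25.0/24 -> H0 at depth 24
  ? 162.118.25.20  path d0:H3→d1:H2→d2:-→d3:-→d4:-→d5:-→d6:-→d7:-→d8:-→d9:-→d10:-→d11:-→d12:-→d13:-→d14:-→d15:-→d16:-→d17:-→d18:-→d19:-→d20:-→d21:-→d22:-→d23:-→d24:H0→d25:-→d26:-→d27:-→d28:-→d29:-→d30:-→d31:-→d32:H1  best=H1
  ? 223.151.0.84  path d0:H3→d1:H2→d2:-→d3:-→d4:-→d5:-→d6:-→d7:-→d8:-→d9:-→d10:-→d11:-→d12:-→d13:-→d14:-→d15:-→d16:-→d17:-→d18:H1  best=H1
  - 223.151.0.0/18 clear@18
  add 162.118.24.0/22 -> H0 at depth 22
  ? 162.118.25.15  path d0:H3→d1:H2→d2:-→d3:-→d4:-→d5:-→d6:-→d7:-→d8:-→d9:-→d10:-→d11:-→d12:-→d13:-→d14:-→d15:-→d16:-→d17:-→d18:-→d19:-→d20:-→d21:-→d22:H0→d23:-→d24:H0→d25:-→d26:-→d27:-  best=H0
  - 162.118.24.0/22 clear@22
  add 223.151.32.0/20 -> H1 at depth 20
  ? 162.118.25.30  path d0:H3→d1:H2→d2:-→d3:-→d4:-→d5:-→d6:-→d7:-→d8:-→d9:-→d10:-→d11:-→d12:-→d13:-→d14:-→d15:-→d16:-→d17:-→d18:-→d19:-→d20:-→d21:-→d22:-→d23:-→d24:H0→d25:-→d26:-→d27:-→d28:-  best=H0
  add 0.0.0.0/0 -> H3 at depth 0
  add 162.118.25.20/32 -> H3 at depth 32
  add 38.0.0.0/12 -> H2 at depth 12

== LOOKUPS ==
["no-route","H0","H0","H3","H1","H1","H1","H1","H1","H1","H1","H0","H0"]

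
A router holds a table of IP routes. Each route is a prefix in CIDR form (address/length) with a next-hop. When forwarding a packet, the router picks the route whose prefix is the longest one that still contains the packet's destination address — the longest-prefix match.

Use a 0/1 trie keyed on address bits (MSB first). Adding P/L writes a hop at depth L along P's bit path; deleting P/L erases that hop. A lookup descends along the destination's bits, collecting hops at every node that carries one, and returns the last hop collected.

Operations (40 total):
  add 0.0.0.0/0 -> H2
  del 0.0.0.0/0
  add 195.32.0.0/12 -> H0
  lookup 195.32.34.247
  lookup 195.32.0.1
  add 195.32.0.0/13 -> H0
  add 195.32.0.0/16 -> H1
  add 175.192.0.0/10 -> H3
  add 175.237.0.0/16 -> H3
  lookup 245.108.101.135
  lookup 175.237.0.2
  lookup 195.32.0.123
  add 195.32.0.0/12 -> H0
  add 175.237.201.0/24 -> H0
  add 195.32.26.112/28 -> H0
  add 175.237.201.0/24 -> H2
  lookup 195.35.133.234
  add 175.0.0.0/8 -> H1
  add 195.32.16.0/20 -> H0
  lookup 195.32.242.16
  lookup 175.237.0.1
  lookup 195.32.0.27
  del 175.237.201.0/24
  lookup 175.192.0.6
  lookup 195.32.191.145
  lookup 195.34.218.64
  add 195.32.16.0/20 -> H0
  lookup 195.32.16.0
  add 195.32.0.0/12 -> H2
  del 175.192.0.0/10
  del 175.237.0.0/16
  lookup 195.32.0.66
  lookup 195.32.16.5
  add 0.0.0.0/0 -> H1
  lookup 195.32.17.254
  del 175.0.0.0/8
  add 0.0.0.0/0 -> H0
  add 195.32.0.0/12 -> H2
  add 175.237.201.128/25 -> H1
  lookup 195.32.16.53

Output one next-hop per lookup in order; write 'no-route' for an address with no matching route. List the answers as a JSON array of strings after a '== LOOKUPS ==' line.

Apply in order:
  + 0.0.0.0/0 (H2) depth=0
  - 0.0.0.0/0 clear@0
  + 195.32.0.0/12 (H0) depth=12
  Q 195.32.34.247: descend 110000110010 ; hops seen [H0] ; pick H0
  Q 195.32.0.1: descend 110000110010 ; hops seen [H0] ; pick H0
  + 195.32.0.0/13 (H0) depth=13
  + 195.32.0.0/16 (H1) depth=16
  + 175.192.0.0/10 (H3) depth=10
  + 175.237.0.0/16 (H3) depth=16
  Q 245.108.101.135: descend 11 ; hops seen [∅] ; pick no-route
  Q 175.237.0.2: descend 1010111111101101 ; hops seen [H3,H3] ; pick H3
  Q 195.32.0.123: descend 1100001100100000 ; hops seen [H0,H0,H1] ; pick H1
  + 195.32.0.0/12 (H0) depth=12
  + 175.237.201.0/24 (H0) depth=24
  + 195.32.26.112/28 (H0) depth=28
  + 175.237.201.0/24 (H2) depth=24
  Q 195.35.133.234: descend 11000011001000 ; hops seen [H0,H0] ; pick H0
  + 175.0.0.0/8 (H1) depth=8
  + 195.32.16.0/20 (H0) depth=20
  Q 195.32.242.16: descend 1100001100100000 ; hops seen [H0,H0,H1] ; pick H1
  Q 175.237.0.1: descend 1010111111101101 ; hops seen [H1,H3,H3] ; pick H3
  Q 195.32.0.27: descend 1100001100100000000 ; hops seen [H0,H0,H1] ; pick H1
  - 175.237.201.0/24 clear@24
  Q 175.192.0.6: descend 1010111111 ; hops seen [H1,H3] ; pick H3
  Q 195.32.191.145: descend 1100001100100000 ; hops seen [H0,H0,H1] ; pick H1
  Q 195.34.218.64: descend 11000011001000 ; hops seen [H0,H0] ; pick H0
  + 195.32.16.0/20 (H0) depth=20
  Q 195.32.16.0: descend 11000011001000000001 ; hops seen [H0,H0,H1,H0] ; pick H0
  + 195.32.0.0/12 (H2) depth=12
  - 175.192.0.0/10 clear@10
  - 175.237.0.0/16 clear@16
  Q 195.32.0.66: descend 1100001100100000000 ; hops seen [H2,H0,H1] ; pick H1
  Q 195.32.16.5: descend 11000011001000000001 ; hops seen [H2,H0,H1,H0] ; pick H0
  + 0.0.0.0/0 (H1) depth=0
  Q 195.32.17.254: descend 11000011001000000001 ; hops seen [H1,H2,H0,H1,H0] ; pick H0
  - 175.0.0.0/8 clear@8
  + 0.0.0.0/0 (H0) depth=0
  + 195.32.0.0/12 (H2) depth=12
  + 175.237.201.128/25 (H1) depth=25
  Q 195.32.16.53: descend 11000011001000000001 ; hops seen [H0,H2,H0,H1,H0] ; pick H0

== LOOKUPS ==
["H0","H0","no-route","H3","H1","H0","H1","H3","H1","H3","H1","H0","H0","H1","H0","H0","H0"]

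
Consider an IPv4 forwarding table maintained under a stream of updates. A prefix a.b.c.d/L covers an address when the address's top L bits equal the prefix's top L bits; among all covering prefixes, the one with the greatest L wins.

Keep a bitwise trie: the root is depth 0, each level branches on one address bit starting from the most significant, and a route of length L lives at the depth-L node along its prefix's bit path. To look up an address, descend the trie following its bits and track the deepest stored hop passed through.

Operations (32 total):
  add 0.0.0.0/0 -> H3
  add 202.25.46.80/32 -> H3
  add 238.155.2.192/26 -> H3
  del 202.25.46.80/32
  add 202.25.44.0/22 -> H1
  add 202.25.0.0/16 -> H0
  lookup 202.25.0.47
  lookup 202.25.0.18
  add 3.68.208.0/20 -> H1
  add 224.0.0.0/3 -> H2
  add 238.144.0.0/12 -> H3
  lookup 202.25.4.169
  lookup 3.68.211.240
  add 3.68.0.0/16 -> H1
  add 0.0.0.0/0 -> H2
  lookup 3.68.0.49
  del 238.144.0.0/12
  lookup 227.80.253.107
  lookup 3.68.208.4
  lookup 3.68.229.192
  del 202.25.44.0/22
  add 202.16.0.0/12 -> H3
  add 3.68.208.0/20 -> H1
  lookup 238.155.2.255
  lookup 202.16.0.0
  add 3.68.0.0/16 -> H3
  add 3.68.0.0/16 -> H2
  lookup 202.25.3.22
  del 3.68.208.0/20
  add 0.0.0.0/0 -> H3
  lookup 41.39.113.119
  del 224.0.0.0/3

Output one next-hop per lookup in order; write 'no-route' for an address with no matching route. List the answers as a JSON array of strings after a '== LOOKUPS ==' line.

Apply in order:
  add 0.0.0.0/0 -> H3 at depth 0
  add 202.25.46.80/32 -> H3 at depth 32
  add 238.155.2.192/26 -> H3 at depth 26
  - 202.25.46.80/32 clear@32
  add 202.25.44.0/22 -> H1 at depth 22
  add 202.25.0.0/16 -> H0 at depth 16
  Q 202.25.0.47: descend 110010100001100100 ; hops seen [H3,H0] ; pick H0
  Q 202.25.0.18: descend 110010100001100100 ; hops seen [H3,H0] ; pick H0
  add 3.68.208.0/20 -> H1 at depth 20
  add 224.0.0.0/3 -> H2 at depth 3
  add 238.144.0.0/12 -> H3 at depth 12
  Q 202.25.4.169: descend 110010100001100100 ; hops seen [H3,H0] ; pick H0
  Q 3.68.211.240: descend 00000011010001001101 ; hops seen [H3,H1] ; pick H1
  add 3.68.0.0/16 -> H1 at depth 16
  add 0.0.0.0/0 -> H2 at depth 0
  Q 3.68.0.49: descend 0000001101000100 ; hops seen [H2,H1] ; pick H1
  - 238.144.0.0/12 clear@12
  Q 227.80.253.107: descend 1110 ; hops seen [H2,H2] ; pick H2
  Q 3.68.208.4: descend 00000011010001001101 ; hops seen [H2,H1,H1] ; pick H1
  Q 3.68.229.192: descend 000000110100010011 ; hops seen [H2,H1] ; pick H1
  - 202.25.44.0/22 clear@22
  add 202.16.0.0/12 -> H3 at depth 12
  add 3.68.208.0/20 -> H1 at depth 20
  Q 238.155.2.255: descend 11101110100110110000001011 ; hops seen [H2,H2,H3] ; pick H3
  Q 202.16.0.0: descend 110010100001 ; hops seen [H2,H3] ; pick H3
  add 3.68.0.0/16 -> H3 at depth 16
  add 3.68.0.0/16 -> H2 at depth 16
  Q 202.25.3.22: descend 110010100001100100 ; hops seen [H2,H3,H0] ; pick H0
  - 3.68.208.0/20 clear@20
  add 0.0.0.0/0 -> H3 at depth 0
  Q 41.39.113.119: descend 00 ; hops seen [H3] ; pick H3
  - 224.0.0.0/3 clear@3

== LOOKUPS ==
["H0","H0","H0","H1","H1","H2","H1","H1","H3","H3","H0","H3"]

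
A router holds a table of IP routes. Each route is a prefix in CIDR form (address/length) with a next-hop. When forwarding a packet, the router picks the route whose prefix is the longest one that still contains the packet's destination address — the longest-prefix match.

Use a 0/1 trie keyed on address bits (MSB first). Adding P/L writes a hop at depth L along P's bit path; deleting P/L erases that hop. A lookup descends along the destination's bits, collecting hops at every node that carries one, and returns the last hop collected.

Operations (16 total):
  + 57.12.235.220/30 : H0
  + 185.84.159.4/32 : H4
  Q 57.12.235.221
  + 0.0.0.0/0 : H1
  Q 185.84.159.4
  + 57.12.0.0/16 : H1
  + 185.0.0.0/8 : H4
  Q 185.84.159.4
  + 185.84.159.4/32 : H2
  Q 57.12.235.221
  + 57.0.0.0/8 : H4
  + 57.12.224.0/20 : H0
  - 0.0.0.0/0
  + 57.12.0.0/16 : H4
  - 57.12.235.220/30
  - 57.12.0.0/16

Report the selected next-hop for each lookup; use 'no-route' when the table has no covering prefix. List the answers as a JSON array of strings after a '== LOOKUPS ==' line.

Trace:
  + 57.12.235.220/30 (H0) depth=30
  + 185.84.159.4/32 (H4) depth=32
  ? 57.12.235.221  path d0:-→d1:-→d2:-→d3:-→d4:-→d5:-→d6:-→d7:-→d8:-→d9:-→d10:-→d11:-→d12:-→d13:-→d14:-→d15:-→d16:-→d17:-→d18:-→d19:-→d20:-→d21:-→d22:-→d23:-→d24:-→d25:-→d26:-→d27:-→d28:-→d29:-→d30:H0  best=H0
  + 0.0.0.0/0 (H1) depth=0
  ? 185.84.159.4  path d0:H1→d1:-→d2:-→d3:-→d4:-→d5:-→d6:-→d7:-→d8:-→d9:-→d10:-→d11:-→d12:-→d13:-→d14:-→d15:-→d16:-→d17:-→d18:-→d19:-→d20:-→d21:-→d22:-→d23:-→d24:-→d25:-→d26:-→d27:-→d28:-→d29:-→d30:-→d31:-→d32:H4  best=H4
  + 57.12.0.0/16 (H1) depth=16
  + 185.0.0.0/8 (H4) depth=8
  ? 185.84.159.4  path d0:H1→d1:-→d2:-→d3:-→d4:-→d5:-→d6:-→d7:-→d8:H4→d9:-→d10:-→d11:-→d12:-→d13:-→d14:-→d15:-→d16:-→d17:-→d18:-→d19:-→d20:-→d21:-→d22:-→d23:-→d24:-→d25:-→d26:-→d27:-→d28:-→d29:-→d30:-→d31:-→d32:H4  best=H4
  + 185.84.159.4/32 (H2) depth=32
  ? 57.12.235.221  path d0:H1→d1:-→d2:-→d3:-→d4:-→d5:-→d6:-→d7:-→d8:-→d9:-→d10:-→d11:-→d12:-→d13:-→d14:-→d15:-→d16:H1→d17:-→d18:-→d19:-→d20:-→d21:-→d22:-→d23:-→d24:-→d25:-→d26:-→d27:-→d28:-→d29:-→d30:H0  best=H0
  + 57.0.0.0/8 (H4) depth=8
  + 57.12.224.0/20 (H0) depth=20
  del 0.0.0.0/0 (clear depth 0)
  + 57.12.0.0/16 (H4) depth=16
  del 57.12.235.220/30 (clear depth 30)
  del 57.12.0.0/16 (clear depth 16)

== LOOKUPS ==
["H0","H4","H4","H0"]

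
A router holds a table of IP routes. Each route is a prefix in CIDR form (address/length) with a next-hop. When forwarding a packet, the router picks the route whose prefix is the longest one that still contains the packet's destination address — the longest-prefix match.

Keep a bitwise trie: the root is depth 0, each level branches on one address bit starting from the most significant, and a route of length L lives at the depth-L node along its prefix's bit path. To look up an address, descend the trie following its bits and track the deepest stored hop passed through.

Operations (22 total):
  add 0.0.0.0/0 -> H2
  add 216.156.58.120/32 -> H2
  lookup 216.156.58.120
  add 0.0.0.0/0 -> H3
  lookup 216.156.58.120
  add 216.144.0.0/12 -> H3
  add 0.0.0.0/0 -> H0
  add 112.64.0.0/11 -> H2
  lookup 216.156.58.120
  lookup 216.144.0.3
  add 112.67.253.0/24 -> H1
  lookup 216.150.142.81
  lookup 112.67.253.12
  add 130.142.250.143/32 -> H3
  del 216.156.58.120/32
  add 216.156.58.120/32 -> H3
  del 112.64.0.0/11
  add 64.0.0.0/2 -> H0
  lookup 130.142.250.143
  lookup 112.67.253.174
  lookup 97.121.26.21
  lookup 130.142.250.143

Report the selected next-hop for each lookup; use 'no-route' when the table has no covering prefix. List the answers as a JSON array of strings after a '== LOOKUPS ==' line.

Apply in order:
  + 0.0.0.0/0 (H2) depth=0
  + 216.156.58.120/32 (H2) depth=32
  Q 216.156.58.120: descend 11011000100111000011101001111000 ; hops seen [H2,H2] ; pick H2
  + 0.0.0.0/0 (H3) depth=0
  Q 216.156.58.120: descend 11011000100111000011101001111000 ; hops seen [H3,H2] ; pick H2
  + 216.144.0.0/12 (H3) depth=12
  + 0.0.0.0/0 (H0) depth=0
  + 112.64.0.0/11 (H2) depth=11
  Q 216.156.58.120: descend 11011000100111000011101001111000 ; hops seen [H0,H3,H2] ; pick H2
  Q 216.144.0.3: descend 110110001001 ; hops seen [H0,H3] ; pick H3
  + 112.67.253.0/24 (H1) depth=24
  Q 216.150.142.81: descend 110110001001 ; hops seen [H0,H3] ; pick H3
  Q 112.67.253.12: descend 011100000100001111111101 ; hops seen [H0,H2,H1] ; pick H1
  + 130.142.250.143/32 (H3) depth=32
  del 216.156.58.120/32 (clear depth 32)
  + 216.156.58.120/32 (H3) depth=32
  del 112.64.0.0/11 (clear depth 11)
  + 64.0.0.0/2 (H0) depth=2
  Q 130.142.250.143: descend 10000010100011101111101010001111 ; hops seen [H0,H3] ; pick H3
  Q 112.67.253.174: descend 011100000100001111111101 ; hops seen [H0,H0,H1] ; pick H1
  Q 97.121.26.21: descend 011 ; hops seen [H0,H0] ; pick H0
  Q 130.142.250.143: descend 10000010100011101111101010001111 ; hops seen [H0,H3] ; pick H3

== LOOKUPS ==
["H2","H2","H2","H3","H3","H1","H3","H1","H0","H3"]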